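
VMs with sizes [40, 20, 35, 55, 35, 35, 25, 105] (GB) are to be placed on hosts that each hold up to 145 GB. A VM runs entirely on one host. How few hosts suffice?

Total = 105 + 55 + 40 + 35 + 35 + 35 + 25 + 20 = 350 GB.
Lower bound: ⌈350/145⌉ = 3 hosts.
A packing using 3 hosts:
  host 1: 105 + 40 = 145
  host 2: 55 + 35 + 35 + 20 = 145
  host 3: 35 + 25 = 60
This matches the lower bound, so 3 is optimal.

3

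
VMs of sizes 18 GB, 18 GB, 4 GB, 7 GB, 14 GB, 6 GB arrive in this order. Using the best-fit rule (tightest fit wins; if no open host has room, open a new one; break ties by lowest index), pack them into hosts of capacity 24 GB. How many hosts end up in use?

  18 → host 1 (new)  [load 18/24]
  18 → host 2 (new)  [load 18/24]
  4 → host 1  [load 22/24]
  7 → host 3 (new)  [load 7/24]
  14 → host 3  [load 21/24]
  6 → host 2  [load 24/24]
3 hosts opened.

3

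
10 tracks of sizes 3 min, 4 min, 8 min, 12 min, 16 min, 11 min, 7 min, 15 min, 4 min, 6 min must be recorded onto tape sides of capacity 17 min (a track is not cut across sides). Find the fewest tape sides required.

Total = 16 + 15 + 12 + 11 + 8 + 7 + 6 + 4 + 4 + 3 = 86 min.
Lower bound: ⌈86/17⌉ = 6 tape sides.
A packing using 6 tape sides:
  side 1: 16 = 16
  side 2: 15 = 15
  side 3: 12 + 4 = 16
  side 4: 11 + 6 = 17
  side 5: 8 + 7 = 15
  side 6: 4 + 3 = 7
This matches the lower bound, so 6 is optimal.

6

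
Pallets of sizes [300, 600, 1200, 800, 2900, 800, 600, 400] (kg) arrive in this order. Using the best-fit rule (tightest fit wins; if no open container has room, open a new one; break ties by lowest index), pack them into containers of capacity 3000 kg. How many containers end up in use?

  300 → container 1 (new)  [load 300/3000]
  600 → container 1  [load 900/3000]
  1200 → container 1  [load 2100/3000]
  800 → container 1  [load 2900/3000]
  2900 → container 2 (new)  [load 2900/3000]
  800 → container 3 (new)  [load 800/3000]
  600 → container 3  [load 1400/3000]
  400 → container 3  [load 1800/3000]
3 containers opened.

3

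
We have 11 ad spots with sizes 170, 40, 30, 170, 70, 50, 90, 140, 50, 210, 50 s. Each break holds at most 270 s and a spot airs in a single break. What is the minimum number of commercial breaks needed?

Total = 210 + 170 + 170 + 140 + 90 + 70 + 50 + 50 + 50 + 40 + 30 = 1070 s.
Lower bound: ⌈1070/270⌉ = 4 commercial breaks.
A packing using 4 commercial breaks:
  break 1: 210 + 50 = 260
  break 2: 170 + 70 + 30 = 270
  break 3: 170 + 50 + 50 = 270
  break 4: 140 + 90 + 40 = 270
This matches the lower bound, so 4 is optimal.

4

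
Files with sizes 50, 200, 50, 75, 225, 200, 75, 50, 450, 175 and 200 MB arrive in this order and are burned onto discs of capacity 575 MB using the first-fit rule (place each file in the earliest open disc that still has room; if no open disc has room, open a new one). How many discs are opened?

4

  50 → disc 1 (new)  [load 50/575]
  200 → disc 1  [load 250/575]
  50 → disc 1  [load 300/575]
  75 → disc 1  [load 375/575]
  225 → disc 2 (new)  [load 225/575]
  200 → disc 1  [load 575/575]
  75 → disc 2  [load 300/575]
  50 → disc 2  [load 350/575]
  450 → disc 3 (new)  [load 450/575]
  175 → disc 2  [load 525/575]
  200 → disc 4 (new)  [load 200/575]
4 discs opened.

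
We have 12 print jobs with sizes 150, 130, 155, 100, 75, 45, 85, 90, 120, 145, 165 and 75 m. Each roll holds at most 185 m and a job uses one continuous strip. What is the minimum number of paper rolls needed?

9

Total = 165 + 155 + 150 + 145 + 130 + 120 + 100 + 90 + 85 + 75 + 75 + 45 = 1335 m.
Lower bound: ⌈1335/185⌉ = 8 paper rolls.
A packing using 9 paper rolls:
  roll 1: 165 = 165
  roll 2: 155 = 155
  roll 3: 150 = 150
  roll 4: 145 = 145
  roll 5: 130 + 45 = 175
  roll 6: 120 = 120
  roll 7: 100 + 85 = 185
  roll 8: 90 + 75 = 165
  roll 9: 75 = 75
No arrangement into 8 paper rolls stays within capacity, so 9 is optimal.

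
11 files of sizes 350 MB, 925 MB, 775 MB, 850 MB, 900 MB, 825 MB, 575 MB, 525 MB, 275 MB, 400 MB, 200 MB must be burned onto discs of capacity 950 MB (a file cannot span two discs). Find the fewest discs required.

Total = 925 + 900 + 850 + 825 + 775 + 575 + 525 + 400 + 350 + 275 + 200 = 6600 MB.
Lower bound: ⌈6600/950⌉ = 7 discs.
A packing using 8 discs:
  disc 1: 925 = 925
  disc 2: 900 = 900
  disc 3: 850 = 850
  disc 4: 825 = 825
  disc 5: 775 = 775
  disc 6: 575 + 350 = 925
  disc 7: 525 + 400 = 925
  disc 8: 275 + 200 = 475
No arrangement into 7 discs stays within capacity, so 8 is optimal.

8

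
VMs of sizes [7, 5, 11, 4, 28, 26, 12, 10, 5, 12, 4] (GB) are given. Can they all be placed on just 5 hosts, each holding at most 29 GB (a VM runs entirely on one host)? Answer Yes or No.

A valid assignment using 5 hosts:
  host 1: 28 = 28
  host 2: 26 = 26
  host 3: 12 + 12 + 5 = 29
  host 4: 11 + 10 + 7 = 28
  host 5: 5 + 4 + 4 = 13
Every load is within 29 GB, so 5 hosts suffice.

Yes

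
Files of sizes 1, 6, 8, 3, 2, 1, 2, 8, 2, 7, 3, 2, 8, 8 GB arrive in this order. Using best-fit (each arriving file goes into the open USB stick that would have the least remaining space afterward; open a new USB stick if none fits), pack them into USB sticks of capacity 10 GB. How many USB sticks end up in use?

  1 → USB stick 1 (new)  [load 1/10]
  6 → USB stick 1  [load 7/10]
  8 → USB stick 2 (new)  [load 8/10]
  3 → USB stick 1  [load 10/10]
  2 → USB stick 2  [load 10/10]
  1 → USB stick 3 (new)  [load 1/10]
  2 → USB stick 3  [load 3/10]
  8 → USB stick 4 (new)  [load 8/10]
  2 → USB stick 4  [load 10/10]
  7 → USB stick 3  [load 10/10]
  3 → USB stick 5 (new)  [load 3/10]
  2 → USB stick 5  [load 5/10]
  8 → USB stick 6 (new)  [load 8/10]
  8 → USB stick 7 (new)  [load 8/10]
7 USB sticks opened.

7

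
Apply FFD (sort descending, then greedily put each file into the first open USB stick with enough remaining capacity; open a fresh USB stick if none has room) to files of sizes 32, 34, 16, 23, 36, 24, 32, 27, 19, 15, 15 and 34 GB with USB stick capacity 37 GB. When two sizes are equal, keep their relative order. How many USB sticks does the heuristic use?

10

Sorted descending: 36, 34, 34, 32, 32, 27, 24, 23, 19, 16, 15, 15.
  36 → USB stick 1 (new)  [load 36/37]
  34 → USB stick 2 (new)  [load 34/37]
  34 → USB stick 3 (new)  [load 34/37]
  32 → USB stick 4 (new)  [load 32/37]
  32 → USB stick 5 (new)  [load 32/37]
  27 → USB stick 6 (new)  [load 27/37]
  24 → USB stick 7 (new)  [load 24/37]
  23 → USB stick 8 (new)  [load 23/37]
  19 → USB stick 9 (new)  [load 19/37]
  16 → USB stick 9  [load 35/37]
  15 → USB stick 10 (new)  [load 15/37]
  15 → USB stick 10  [load 30/37]
10 USB sticks opened.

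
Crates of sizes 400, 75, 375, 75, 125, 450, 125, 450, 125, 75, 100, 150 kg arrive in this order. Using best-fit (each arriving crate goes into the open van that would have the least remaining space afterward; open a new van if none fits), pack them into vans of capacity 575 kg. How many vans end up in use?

5

  400 → van 1 (new)  [load 400/575]
  75 → van 1  [load 475/575]
  375 → van 2 (new)  [load 375/575]
  75 → van 1  [load 550/575]
  125 → van 2  [load 500/575]
  450 → van 3 (new)  [load 450/575]
  125 → van 3  [load 575/575]
  450 → van 4 (new)  [load 450/575]
  125 → van 4  [load 575/575]
  75 → van 2  [load 575/575]
  100 → van 5 (new)  [load 100/575]
  150 → van 5  [load 250/575]
5 vans opened.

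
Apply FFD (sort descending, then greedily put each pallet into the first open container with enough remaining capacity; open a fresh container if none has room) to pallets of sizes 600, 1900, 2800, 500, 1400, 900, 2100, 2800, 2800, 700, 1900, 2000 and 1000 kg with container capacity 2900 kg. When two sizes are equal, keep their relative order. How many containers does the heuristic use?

8

Sorted descending: 2800, 2800, 2800, 2100, 2000, 1900, 1900, 1400, 1000, 900, 700, 600, 500.
  2800 → container 1 (new)  [load 2800/2900]
  2800 → container 2 (new)  [load 2800/2900]
  2800 → container 3 (new)  [load 2800/2900]
  2100 → container 4 (new)  [load 2100/2900]
  2000 → container 5 (new)  [load 2000/2900]
  1900 → container 6 (new)  [load 1900/2900]
  1900 → container 7 (new)  [load 1900/2900]
  1400 → container 8 (new)  [load 1400/2900]
  1000 → container 6  [load 2900/2900]
  900 → container 5  [load 2900/2900]
  700 → container 4  [load 2800/2900]
  600 → container 7  [load 2500/2900]
  500 → container 8  [load 1900/2900]
8 containers opened.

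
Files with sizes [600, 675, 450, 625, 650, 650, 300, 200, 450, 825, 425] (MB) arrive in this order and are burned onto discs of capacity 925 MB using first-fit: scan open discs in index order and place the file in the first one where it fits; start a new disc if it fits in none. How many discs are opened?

8

  600 → disc 1 (new)  [load 600/925]
  675 → disc 2 (new)  [load 675/925]
  450 → disc 3 (new)  [load 450/925]
  625 → disc 4 (new)  [load 625/925]
  650 → disc 5 (new)  [load 650/925]
  650 → disc 6 (new)  [load 650/925]
  300 → disc 1  [load 900/925]
  200 → disc 2  [load 875/925]
  450 → disc 3  [load 900/925]
  825 → disc 7 (new)  [load 825/925]
  425 → disc 8 (new)  [load 425/925]
8 discs opened.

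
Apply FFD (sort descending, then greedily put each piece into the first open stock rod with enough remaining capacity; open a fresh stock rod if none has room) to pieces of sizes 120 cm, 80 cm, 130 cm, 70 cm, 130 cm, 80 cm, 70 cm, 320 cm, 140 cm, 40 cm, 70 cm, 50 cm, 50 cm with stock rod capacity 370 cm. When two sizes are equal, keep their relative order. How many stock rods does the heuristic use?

4

Sorted descending: 320, 140, 130, 130, 120, 80, 80, 70, 70, 70, 50, 50, 40.
  320 → stock rod 1 (new)  [load 320/370]
  140 → stock rod 2 (new)  [load 140/370]
  130 → stock rod 2  [load 270/370]
  130 → stock rod 3 (new)  [load 130/370]
  120 → stock rod 3  [load 250/370]
  80 → stock rod 2  [load 350/370]
  80 → stock rod 3  [load 330/370]
  70 → stock rod 4 (new)  [load 70/370]
  70 → stock rod 4  [load 140/370]
  70 → stock rod 4  [load 210/370]
  50 → stock rod 1  [load 370/370]
  50 → stock rod 4  [load 260/370]
  40 → stock rod 3  [load 370/370]
4 stock rods opened.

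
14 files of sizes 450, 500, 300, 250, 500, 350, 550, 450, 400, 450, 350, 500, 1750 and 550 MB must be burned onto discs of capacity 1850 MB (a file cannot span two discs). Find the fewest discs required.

Total = 1750 + 550 + 550 + 500 + 500 + 500 + 450 + 450 + 450 + 400 + 350 + 350 + 300 + 250 = 7350 MB.
Lower bound: ⌈7350/1850⌉ = 4 discs.
A packing using 5 discs:
  disc 1: 1750 = 1750
  disc 2: 550 + 550 + 500 + 250 = 1850
  disc 3: 500 + 500 + 450 + 400 = 1850
  disc 4: 450 + 450 + 350 + 350 = 1600
  disc 5: 300 = 300
No arrangement into 4 discs stays within capacity, so 5 is optimal.

5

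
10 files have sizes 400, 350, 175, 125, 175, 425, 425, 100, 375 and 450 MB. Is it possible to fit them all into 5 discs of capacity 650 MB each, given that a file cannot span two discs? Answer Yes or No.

Total = 3000 MB; ⌈3000/650⌉ = 5.
6 files each exceed half the capacity and cannot share a disc, forcing at least 6 discs.
At least 6 discs are required, but only 5 are allowed.

No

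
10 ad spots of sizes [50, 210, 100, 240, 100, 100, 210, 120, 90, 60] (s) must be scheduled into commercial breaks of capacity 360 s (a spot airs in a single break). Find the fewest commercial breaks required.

4

Total = 240 + 210 + 210 + 120 + 100 + 100 + 100 + 90 + 60 + 50 = 1280 s.
Lower bound: ⌈1280/360⌉ = 4 commercial breaks.
A packing using 4 commercial breaks:
  break 1: 240 + 120 = 360
  break 2: 210 + 100 + 50 = 360
  break 3: 210 + 100 = 310
  break 4: 100 + 90 + 60 = 250
This matches the lower bound, so 4 is optimal.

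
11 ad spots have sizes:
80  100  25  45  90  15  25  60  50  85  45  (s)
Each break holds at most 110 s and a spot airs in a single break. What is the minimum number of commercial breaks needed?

Total = 100 + 90 + 85 + 80 + 60 + 50 + 45 + 45 + 25 + 25 + 15 = 620 s.
Lower bound: ⌈620/110⌉ = 6 commercial breaks.
A packing using 6 commercial breaks:
  break 1: 100 = 100
  break 2: 90 + 15 = 105
  break 3: 85 + 25 = 110
  break 4: 80 + 25 = 105
  break 5: 60 + 50 = 110
  break 6: 45 + 45 = 90
This matches the lower bound, so 6 is optimal.

6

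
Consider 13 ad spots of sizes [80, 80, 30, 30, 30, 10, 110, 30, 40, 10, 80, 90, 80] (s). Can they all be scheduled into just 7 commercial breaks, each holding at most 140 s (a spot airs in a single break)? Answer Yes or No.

A valid assignment using 6 commercial breaks:
  break 1: 110 + 30 = 140
  break 2: 90 + 40 + 10 = 140
  break 3: 80 + 30 + 30 = 140
  break 4: 80 + 30 + 10 = 120
  break 5: 80 = 80
  break 6: 80 = 80
That uses only 6 ≤ 7, so 7 commercial breaks are enough.

Yes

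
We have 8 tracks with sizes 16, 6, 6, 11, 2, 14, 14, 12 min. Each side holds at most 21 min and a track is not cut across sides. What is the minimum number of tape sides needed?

5

Total = 16 + 14 + 14 + 12 + 11 + 6 + 6 + 2 = 81 min.
Lower bound: ⌈81/21⌉ = 4 tape sides.
Also, 5 tracks each exceed 21/2 min, and no two of those can share a side, so at least 5 tape sides are needed.
A packing using 5 tape sides:
  side 1: 16 + 2 = 18
  side 2: 14 + 6 = 20
  side 3: 14 + 6 = 20
  side 4: 12 = 12
  side 5: 11 = 11
This matches the lower bound, so 5 is optimal.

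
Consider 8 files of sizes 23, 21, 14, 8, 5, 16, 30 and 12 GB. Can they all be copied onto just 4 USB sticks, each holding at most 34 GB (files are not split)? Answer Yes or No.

Total = 129 GB; ⌈129/34⌉ = 4.
The bound of 4 does not rule out 4, but exhaustive search shows no assignment into 4 USB sticks of capacity 34 GB exists — the minimum is 5.

No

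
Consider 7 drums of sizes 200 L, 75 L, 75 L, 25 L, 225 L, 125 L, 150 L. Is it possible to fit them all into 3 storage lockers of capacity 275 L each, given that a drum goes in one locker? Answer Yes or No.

No

Total = 875 L; ⌈875/275⌉ = 4.
At least 4 storage lockers are required, but only 3 are allowed.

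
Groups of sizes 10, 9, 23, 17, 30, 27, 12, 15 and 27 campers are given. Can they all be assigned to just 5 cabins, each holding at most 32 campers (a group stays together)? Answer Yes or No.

Total = 170 campers; ⌈170/32⌉ = 6.
At least 6 cabins are required, but only 5 are allowed.

No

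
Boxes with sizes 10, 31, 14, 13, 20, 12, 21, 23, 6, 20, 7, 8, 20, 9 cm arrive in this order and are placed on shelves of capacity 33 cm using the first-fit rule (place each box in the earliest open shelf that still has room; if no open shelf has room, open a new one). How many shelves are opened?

  10 → shelf 1 (new)  [load 10/33]
  31 → shelf 2 (new)  [load 31/33]
  14 → shelf 1  [load 24/33]
  13 → shelf 3 (new)  [load 13/33]
  20 → shelf 3  [load 33/33]
  12 → shelf 4 (new)  [load 12/33]
  21 → shelf 4  [load 33/33]
  23 → shelf 5 (new)  [load 23/33]
  6 → shelf 1  [load 30/33]
  20 → shelf 6 (new)  [load 20/33]
  7 → shelf 5  [load 30/33]
  8 → shelf 6  [load 28/33]
  20 → shelf 7 (new)  [load 20/33]
  9 → shelf 7  [load 29/33]
7 shelves opened.

7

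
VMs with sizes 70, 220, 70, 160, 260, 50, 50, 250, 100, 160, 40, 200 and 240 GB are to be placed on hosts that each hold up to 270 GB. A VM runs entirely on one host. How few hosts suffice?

Total = 260 + 250 + 240 + 220 + 200 + 160 + 160 + 100 + 70 + 70 + 50 + 50 + 40 = 1870 GB.
Lower bound: ⌈1870/270⌉ = 7 hosts.
A packing using 8 hosts:
  host 1: 260 = 260
  host 2: 250 = 250
  host 3: 240 = 240
  host 4: 220 + 50 = 270
  host 5: 200 + 70 = 270
  host 6: 160 + 100 = 260
  host 7: 160 + 70 + 40 = 270
  host 8: 50 = 50
No arrangement into 7 hosts stays within capacity, so 8 is optimal.

8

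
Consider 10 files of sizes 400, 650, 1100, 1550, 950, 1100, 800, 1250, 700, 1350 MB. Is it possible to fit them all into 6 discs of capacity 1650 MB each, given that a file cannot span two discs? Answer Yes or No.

Total = 9850 MB; ⌈9850/1650⌉ = 6.
The bound of 6 does not rule out 6, but exhaustive search shows no assignment into 6 discs of capacity 1650 MB exists — the minimum is 7.

No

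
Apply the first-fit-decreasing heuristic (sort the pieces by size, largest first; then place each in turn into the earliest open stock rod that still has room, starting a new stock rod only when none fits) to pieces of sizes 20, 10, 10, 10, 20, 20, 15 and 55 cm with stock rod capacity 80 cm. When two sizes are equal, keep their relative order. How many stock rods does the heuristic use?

Sorted descending: 55, 20, 20, 20, 15, 10, 10, 10.
  55 → stock rod 1 (new)  [load 55/80]
  20 → stock rod 1  [load 75/80]
  20 → stock rod 2 (new)  [load 20/80]
  20 → stock rod 2  [load 40/80]
  15 → stock rod 2  [load 55/80]
  10 → stock rod 2  [load 65/80]
  10 → stock rod 2  [load 75/80]
  10 → stock rod 3 (new)  [load 10/80]
3 stock rods opened.

3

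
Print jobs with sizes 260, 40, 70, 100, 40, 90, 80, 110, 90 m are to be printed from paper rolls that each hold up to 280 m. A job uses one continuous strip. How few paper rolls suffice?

4

Total = 260 + 110 + 100 + 90 + 90 + 80 + 70 + 40 + 40 = 880 m.
Lower bound: ⌈880/280⌉ = 4 paper rolls.
A packing using 4 paper rolls:
  roll 1: 260 = 260
  roll 2: 110 + 100 + 70 = 280
  roll 3: 90 + 90 + 80 = 260
  roll 4: 40 + 40 = 80
This matches the lower bound, so 4 is optimal.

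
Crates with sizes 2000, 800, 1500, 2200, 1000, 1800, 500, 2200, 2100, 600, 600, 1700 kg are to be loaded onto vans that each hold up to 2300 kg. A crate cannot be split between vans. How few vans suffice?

Total = 2200 + 2200 + 2100 + 2000 + 1800 + 1700 + 1500 + 1000 + 800 + 600 + 600 + 500 = 17000 kg.
Lower bound: ⌈17000/2300⌉ = 8 vans.
A packing using 8 vans:
  van 1: 2200 = 2200
  van 2: 2200 = 2200
  van 3: 2100 = 2100
  van 4: 2000 = 2000
  van 5: 1800 + 500 = 2300
  van 6: 1700 + 600 = 2300
  van 7: 1500 + 800 = 2300
  van 8: 1000 + 600 = 1600
This matches the lower bound, so 8 is optimal.

8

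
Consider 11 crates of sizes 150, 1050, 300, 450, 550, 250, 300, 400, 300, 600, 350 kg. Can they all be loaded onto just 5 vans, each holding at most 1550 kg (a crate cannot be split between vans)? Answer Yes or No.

A valid assignment using 4 vans:
  van 1: 1050 + 450 = 1500
  van 2: 600 + 550 + 400 = 1550
  van 3: 350 + 300 + 300 + 300 + 250 = 1500
  van 4: 150 = 150
That uses only 4 ≤ 5, so 5 vans are enough.

Yes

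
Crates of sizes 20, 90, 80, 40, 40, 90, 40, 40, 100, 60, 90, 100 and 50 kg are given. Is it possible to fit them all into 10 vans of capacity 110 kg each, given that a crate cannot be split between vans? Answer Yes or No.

Yes

A valid assignment using 9 vans:
  van 1: 100 = 100
  van 2: 100 = 100
  van 3: 90 + 20 = 110
  van 4: 90 = 90
  van 5: 90 = 90
  van 6: 80 = 80
  van 7: 60 + 50 = 110
  van 8: 40 + 40 = 80
  van 9: 40 + 40 = 80
That uses only 9 ≤ 10, so 10 vans are enough.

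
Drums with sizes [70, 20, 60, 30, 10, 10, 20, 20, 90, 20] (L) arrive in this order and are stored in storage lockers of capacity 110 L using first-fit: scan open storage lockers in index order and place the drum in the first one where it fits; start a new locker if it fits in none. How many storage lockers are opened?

4

  70 → locker 1 (new)  [load 70/110]
  20 → locker 1  [load 90/110]
  60 → locker 2 (new)  [load 60/110]
  30 → locker 2  [load 90/110]
  10 → locker 1  [load 100/110]
  10 → locker 1  [load 110/110]
  20 → locker 2  [load 110/110]
  20 → locker 3 (new)  [load 20/110]
  90 → locker 3  [load 110/110]
  20 → locker 4 (new)  [load 20/110]
4 storage lockers opened.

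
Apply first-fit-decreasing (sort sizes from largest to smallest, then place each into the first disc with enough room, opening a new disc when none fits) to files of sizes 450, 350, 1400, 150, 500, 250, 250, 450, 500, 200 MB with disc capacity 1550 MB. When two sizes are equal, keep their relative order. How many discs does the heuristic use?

3

Sorted descending: 1400, 500, 500, 450, 450, 350, 250, 250, 200, 150.
  1400 → disc 1 (new)  [load 1400/1550]
  500 → disc 2 (new)  [load 500/1550]
  500 → disc 2  [load 1000/1550]
  450 → disc 2  [load 1450/1550]
  450 → disc 3 (new)  [load 450/1550]
  350 → disc 3  [load 800/1550]
  250 → disc 3  [load 1050/1550]
  250 → disc 3  [load 1300/1550]
  200 → disc 3  [load 1500/1550]
  150 → disc 1  [load 1550/1550]
3 discs opened.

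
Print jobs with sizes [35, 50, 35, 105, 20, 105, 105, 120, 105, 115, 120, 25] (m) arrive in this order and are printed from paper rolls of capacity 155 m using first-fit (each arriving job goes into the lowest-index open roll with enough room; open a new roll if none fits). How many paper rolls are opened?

8

  35 → roll 1 (new)  [load 35/155]
  50 → roll 1  [load 85/155]
  35 → roll 1  [load 120/155]
  105 → roll 2 (new)  [load 105/155]
  20 → roll 1  [load 140/155]
  105 → roll 3 (new)  [load 105/155]
  105 → roll 4 (new)  [load 105/155]
  120 → roll 5 (new)  [load 120/155]
  105 → roll 6 (new)  [load 105/155]
  115 → roll 7 (new)  [load 115/155]
  120 → roll 8 (new)  [load 120/155]
  25 → roll 2  [load 130/155]
8 paper rolls opened.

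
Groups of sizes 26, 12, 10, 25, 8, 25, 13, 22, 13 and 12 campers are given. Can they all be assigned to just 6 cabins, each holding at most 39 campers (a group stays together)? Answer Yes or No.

Yes

A valid assignment using 5 cabins:
  cabin 1: 26 + 13 = 39
  cabin 2: 25 + 13 = 38
  cabin 3: 25 + 12 = 37
  cabin 4: 22 + 12 = 34
  cabin 5: 10 + 8 = 18
That uses only 5 ≤ 6, so 6 cabins are enough.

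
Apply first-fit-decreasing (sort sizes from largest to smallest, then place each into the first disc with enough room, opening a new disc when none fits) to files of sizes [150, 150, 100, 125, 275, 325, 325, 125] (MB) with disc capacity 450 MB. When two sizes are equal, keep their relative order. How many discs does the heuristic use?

4

Sorted descending: 325, 325, 275, 150, 150, 125, 125, 100.
  325 → disc 1 (new)  [load 325/450]
  325 → disc 2 (new)  [load 325/450]
  275 → disc 3 (new)  [load 275/450]
  150 → disc 3  [load 425/450]
  150 → disc 4 (new)  [load 150/450]
  125 → disc 1  [load 450/450]
  125 → disc 2  [load 450/450]
  100 → disc 4  [load 250/450]
4 discs opened.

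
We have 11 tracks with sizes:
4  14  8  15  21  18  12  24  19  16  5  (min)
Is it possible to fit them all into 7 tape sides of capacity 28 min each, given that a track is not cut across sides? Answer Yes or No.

Yes

A valid assignment using 7 tape sides:
  side 1: 24 + 4 = 28
  side 2: 21 + 5 = 26
  side 3: 19 + 8 = 27
  side 4: 18 = 18
  side 5: 16 + 12 = 28
  side 6: 15 = 15
  side 7: 14 = 14
Every load is within 28 min, so 7 tape sides suffice.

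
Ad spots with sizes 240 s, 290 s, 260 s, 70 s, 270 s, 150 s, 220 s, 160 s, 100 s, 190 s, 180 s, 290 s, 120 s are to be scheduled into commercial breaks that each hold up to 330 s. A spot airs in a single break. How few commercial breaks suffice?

9

Total = 290 + 290 + 270 + 260 + 240 + 220 + 190 + 180 + 160 + 150 + 120 + 100 + 70 = 2540 s.
Lower bound: ⌈2540/330⌉ = 8 commercial breaks.
A packing using 9 commercial breaks:
  break 1: 290 = 290
  break 2: 290 = 290
  break 3: 270 = 270
  break 4: 260 + 70 = 330
  break 5: 240 = 240
  break 6: 220 + 100 = 320
  break 7: 190 + 120 = 310
  break 8: 180 + 150 = 330
  break 9: 160 = 160
No arrangement into 8 commercial breaks stays within capacity, so 9 is optimal.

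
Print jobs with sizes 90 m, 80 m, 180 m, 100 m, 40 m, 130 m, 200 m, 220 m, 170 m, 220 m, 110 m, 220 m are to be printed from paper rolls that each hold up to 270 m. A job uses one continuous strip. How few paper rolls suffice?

8

Total = 220 + 220 + 220 + 200 + 180 + 170 + 130 + 110 + 100 + 90 + 80 + 40 = 1760 m.
Lower bound: ⌈1760/270⌉ = 7 paper rolls.
A packing using 8 paper rolls:
  roll 1: 220 + 40 = 260
  roll 2: 220 = 220
  roll 3: 220 = 220
  roll 4: 200 = 200
  roll 5: 180 + 90 = 270
  roll 6: 170 + 100 = 270
  roll 7: 130 + 110 = 240
  roll 8: 80 = 80
No arrangement into 7 paper rolls stays within capacity, so 8 is optimal.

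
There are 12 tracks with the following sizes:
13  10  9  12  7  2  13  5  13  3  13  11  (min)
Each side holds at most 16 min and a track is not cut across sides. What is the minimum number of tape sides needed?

8

Total = 13 + 13 + 13 + 13 + 12 + 11 + 10 + 9 + 7 + 5 + 3 + 2 = 111 min.
Lower bound: ⌈111/16⌉ = 7 tape sides.
Also, 8 tracks each exceed 8 min, and no two of those can share a side, so at least 8 tape sides are needed.
A packing using 8 tape sides:
  side 1: 13 + 3 = 16
  side 2: 13 + 2 = 15
  side 3: 13 = 13
  side 4: 13 = 13
  side 5: 12 = 12
  side 6: 11 + 5 = 16
  side 7: 10 = 10
  side 8: 9 + 7 = 16
This matches the lower bound, so 8 is optimal.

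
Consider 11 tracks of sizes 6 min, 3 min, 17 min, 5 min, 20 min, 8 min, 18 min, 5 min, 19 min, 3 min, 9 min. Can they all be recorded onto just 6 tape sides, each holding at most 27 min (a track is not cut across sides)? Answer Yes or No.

Yes

A valid assignment using 5 tape sides:
  side 1: 20 + 6 = 26
  side 2: 19 + 8 = 27
  side 3: 18 + 9 = 27
  side 4: 17 + 5 + 5 = 27
  side 5: 3 + 3 = 6
That uses only 5 ≤ 6, so 6 tape sides are enough.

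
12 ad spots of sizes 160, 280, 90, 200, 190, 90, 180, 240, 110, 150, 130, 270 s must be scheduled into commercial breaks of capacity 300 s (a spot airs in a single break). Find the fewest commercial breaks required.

8

Total = 280 + 270 + 240 + 200 + 190 + 180 + 160 + 150 + 130 + 110 + 90 + 90 = 2090 s.
Lower bound: ⌈2090/300⌉ = 7 commercial breaks.
A packing using 8 commercial breaks:
  break 1: 280 = 280
  break 2: 270 = 270
  break 3: 240 = 240
  break 4: 200 + 90 = 290
  break 5: 190 + 110 = 300
  break 6: 180 + 90 = 270
  break 7: 160 + 130 = 290
  break 8: 150 = 150
No arrangement into 7 commercial breaks stays within capacity, so 8 is optimal.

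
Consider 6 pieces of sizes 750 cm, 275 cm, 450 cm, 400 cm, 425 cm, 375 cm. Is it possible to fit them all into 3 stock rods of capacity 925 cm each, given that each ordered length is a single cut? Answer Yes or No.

No

Total = 2675 cm; ⌈2675/925⌉ = 3.
The bound of 3 does not rule out 3, but exhaustive search shows no assignment into 3 stock rods of capacity 925 cm exists — the minimum is 4.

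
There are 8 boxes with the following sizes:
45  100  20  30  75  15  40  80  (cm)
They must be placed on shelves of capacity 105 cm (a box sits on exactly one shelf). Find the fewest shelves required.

4

Total = 100 + 80 + 75 + 45 + 40 + 30 + 20 + 15 = 405 cm.
Lower bound: ⌈405/105⌉ = 4 shelves.
A packing using 4 shelves:
  shelf 1: 100 = 100
  shelf 2: 80 + 20 = 100
  shelf 3: 75 + 30 = 105
  shelf 4: 45 + 40 + 15 = 100
This matches the lower bound, so 4 is optimal.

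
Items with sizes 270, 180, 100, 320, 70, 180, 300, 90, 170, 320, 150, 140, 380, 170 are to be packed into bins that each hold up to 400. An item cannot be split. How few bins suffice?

Total = 380 + 320 + 320 + 300 + 270 + 180 + 180 + 170 + 170 + 150 + 140 + 100 + 90 + 70 = 2840.
Lower bound: ⌈2840/400⌉ = 8 bins.
A packing using 8 bins:
  bin 1: 380 = 380
  bin 2: 320 + 70 = 390
  bin 3: 320 = 320
  bin 4: 300 + 100 = 400
  bin 5: 270 + 90 = 360
  bin 6: 180 + 180 = 360
  bin 7: 170 + 170 = 340
  bin 8: 150 + 140 = 290
This matches the lower bound, so 8 is optimal.

8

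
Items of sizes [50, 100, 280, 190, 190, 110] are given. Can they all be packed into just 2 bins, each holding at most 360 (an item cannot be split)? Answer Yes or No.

Total = 920; ⌈920/360⌉ = 3.
At least 3 bins are required, but only 2 are allowed.

No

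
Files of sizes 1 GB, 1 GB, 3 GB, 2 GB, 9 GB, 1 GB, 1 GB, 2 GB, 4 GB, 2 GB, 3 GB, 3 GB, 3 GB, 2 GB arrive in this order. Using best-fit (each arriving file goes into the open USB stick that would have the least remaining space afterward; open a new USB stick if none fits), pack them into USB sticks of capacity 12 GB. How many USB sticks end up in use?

  1 → USB stick 1 (new)  [load 1/12]
  1 → USB stick 1  [load 2/12]
  3 → USB stick 1  [load 5/12]
  2 → USB stick 1  [load 7/12]
  9 → USB stick 2 (new)  [load 9/12]
  1 → USB stick 2  [load 10/12]
  1 → USB stick 2  [load 11/12]
  2 → USB stick 1  [load 9/12]
  4 → USB stick 3 (new)  [load 4/12]
  2 → USB stick 1  [load 11/12]
  3 → USB stick 3  [load 7/12]
  3 → USB stick 3  [load 10/12]
  3 → USB stick 4 (new)  [load 3/12]
  2 → USB stick 3  [load 12/12]
4 USB sticks opened.

4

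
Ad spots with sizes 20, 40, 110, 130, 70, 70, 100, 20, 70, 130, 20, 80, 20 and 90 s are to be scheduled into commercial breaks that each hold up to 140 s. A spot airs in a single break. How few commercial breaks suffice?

8

Total = 130 + 130 + 110 + 100 + 90 + 80 + 70 + 70 + 70 + 40 + 20 + 20 + 20 + 20 = 970 s.
Lower bound: ⌈970/140⌉ = 7 commercial breaks.
A packing using 8 commercial breaks:
  break 1: 130 = 130
  break 2: 130 = 130
  break 3: 110 + 20 = 130
  break 4: 100 + 40 = 140
  break 5: 90 + 20 + 20 = 130
  break 6: 80 + 20 = 100
  break 7: 70 + 70 = 140
  break 8: 70 = 70
No arrangement into 7 commercial breaks stays within capacity, so 8 is optimal.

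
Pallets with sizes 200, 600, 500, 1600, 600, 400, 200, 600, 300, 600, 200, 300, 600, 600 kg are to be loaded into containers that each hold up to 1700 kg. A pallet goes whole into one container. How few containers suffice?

5

Total = 1600 + 600 + 600 + 600 + 600 + 600 + 600 + 500 + 400 + 300 + 300 + 200 + 200 + 200 = 7300 kg.
Lower bound: ⌈7300/1700⌉ = 5 containers.
A packing using 5 containers:
  container 1: 1600 = 1600
  container 2: 600 + 600 + 500 = 1700
  container 3: 600 + 600 + 400 = 1600
  container 4: 600 + 600 + 300 + 200 = 1700
  container 5: 300 + 200 + 200 = 700
This matches the lower bound, so 5 is optimal.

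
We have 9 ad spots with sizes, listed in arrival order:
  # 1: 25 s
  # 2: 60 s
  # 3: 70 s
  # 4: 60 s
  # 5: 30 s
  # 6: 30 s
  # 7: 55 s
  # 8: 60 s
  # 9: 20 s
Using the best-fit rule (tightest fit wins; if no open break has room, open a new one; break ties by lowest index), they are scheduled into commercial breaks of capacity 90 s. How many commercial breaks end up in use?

  25 → break 1 (new)  [load 25/90]
  60 → break 1  [load 85/90]
  70 → break 2 (new)  [load 70/90]
  60 → break 3 (new)  [load 60/90]
  30 → break 3  [load 90/90]
  30 → break 4 (new)  [load 30/90]
  55 → break 4  [load 85/90]
  60 → break 5 (new)  [load 60/90]
  20 → break 2  [load 90/90]
5 commercial breaks opened.

5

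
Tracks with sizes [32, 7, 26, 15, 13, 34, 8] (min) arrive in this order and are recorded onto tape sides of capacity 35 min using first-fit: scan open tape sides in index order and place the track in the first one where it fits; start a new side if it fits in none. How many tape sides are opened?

5

  32 → side 1 (new)  [load 32/35]
  7 → side 2 (new)  [load 7/35]
  26 → side 2  [load 33/35]
  15 → side 3 (new)  [load 15/35]
  13 → side 3  [load 28/35]
  34 → side 4 (new)  [load 34/35]
  8 → side 5 (new)  [load 8/35]
5 tape sides opened.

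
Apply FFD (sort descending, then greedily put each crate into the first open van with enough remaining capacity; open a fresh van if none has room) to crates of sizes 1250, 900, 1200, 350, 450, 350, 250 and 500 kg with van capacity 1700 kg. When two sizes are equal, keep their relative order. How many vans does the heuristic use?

Sorted descending: 1250, 1200, 900, 500, 450, 350, 350, 250.
  1250 → van 1 (new)  [load 1250/1700]
  1200 → van 2 (new)  [load 1200/1700]
  900 → van 3 (new)  [load 900/1700]
  500 → van 2  [load 1700/1700]
  450 → van 1  [load 1700/1700]
  350 → van 3  [load 1250/1700]
  350 → van 3  [load 1600/1700]
  250 → van 4 (new)  [load 250/1700]
4 vans opened.

4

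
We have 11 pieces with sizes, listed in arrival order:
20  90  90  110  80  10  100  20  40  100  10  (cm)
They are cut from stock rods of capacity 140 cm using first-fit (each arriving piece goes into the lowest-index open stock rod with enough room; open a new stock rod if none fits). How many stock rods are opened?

  20 → stock rod 1 (new)  [load 20/140]
  90 → stock rod 1  [load 110/140]
  90 → stock rod 2 (new)  [load 90/140]
  110 → stock rod 3 (new)  [load 110/140]
  80 → stock rod 4 (new)  [load 80/140]
  10 → stock rod 1  [load 120/140]
  100 → stock rod 5 (new)  [load 100/140]
  20 → stock rod 1  [load 140/140]
  40 → stock rod 2  [load 130/140]
  100 → stock rod 6 (new)  [load 100/140]
  10 → stock rod 2  [load 140/140]
6 stock rods opened.

6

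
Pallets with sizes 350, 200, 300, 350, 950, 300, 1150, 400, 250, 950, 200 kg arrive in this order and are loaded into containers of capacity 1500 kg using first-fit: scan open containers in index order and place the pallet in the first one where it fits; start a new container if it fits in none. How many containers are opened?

4

  350 → container 1 (new)  [load 350/1500]
  200 → container 1  [load 550/1500]
  300 → container 1  [load 850/1500]
  350 → container 1  [load 1200/1500]
  950 → container 2 (new)  [load 950/1500]
  300 → container 1  [load 1500/1500]
  1150 → container 3 (new)  [load 1150/1500]
  400 → container 2  [load 1350/1500]
  250 → container 3  [load 1400/1500]
  950 → container 4 (new)  [load 950/1500]
  200 → container 4  [load 1150/1500]
4 containers opened.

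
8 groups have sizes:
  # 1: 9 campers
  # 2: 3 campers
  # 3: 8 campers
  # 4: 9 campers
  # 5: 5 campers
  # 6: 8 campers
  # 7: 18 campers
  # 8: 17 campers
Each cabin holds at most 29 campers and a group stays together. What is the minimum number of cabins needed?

Total = 18 + 17 + 9 + 9 + 8 + 8 + 5 + 3 = 77 campers.
Lower bound: ⌈77/29⌉ = 3 cabins.
A packing using 3 cabins:
  cabin 1: 18 + 9 = 27
  cabin 2: 17 + 9 + 3 = 29
  cabin 3: 8 + 8 + 5 = 21
This matches the lower bound, so 3 is optimal.

3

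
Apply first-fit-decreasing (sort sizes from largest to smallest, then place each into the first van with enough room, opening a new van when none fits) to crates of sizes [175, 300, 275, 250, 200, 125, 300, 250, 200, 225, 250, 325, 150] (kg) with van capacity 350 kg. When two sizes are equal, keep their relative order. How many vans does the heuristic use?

11

Sorted descending: 325, 300, 300, 275, 250, 250, 250, 225, 200, 200, 175, 150, 125.
  325 → van 1 (new)  [load 325/350]
  300 → van 2 (new)  [load 300/350]
  300 → van 3 (new)  [load 300/350]
  275 → van 4 (new)  [load 275/350]
  250 → van 5 (new)  [load 250/350]
  250 → van 6 (new)  [load 250/350]
  250 → van 7 (new)  [load 250/350]
  225 → van 8 (new)  [load 225/350]
  200 → van 9 (new)  [load 200/350]
  200 → van 10 (new)  [load 200/350]
  175 → van 11 (new)  [load 175/350]
  150 → van 9  [load 350/350]
  125 → van 8  [load 350/350]
11 vans opened.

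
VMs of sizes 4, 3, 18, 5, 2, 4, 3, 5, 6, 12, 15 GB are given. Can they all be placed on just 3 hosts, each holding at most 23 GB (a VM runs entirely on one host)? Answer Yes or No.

Total = 77 GB; ⌈77/23⌉ = 4.
At least 4 hosts are required, but only 3 are allowed.

No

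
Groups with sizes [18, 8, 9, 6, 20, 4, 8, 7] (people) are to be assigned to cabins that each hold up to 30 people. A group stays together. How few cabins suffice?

Total = 20 + 18 + 9 + 8 + 8 + 7 + 6 + 4 = 80 people.
Lower bound: ⌈80/30⌉ = 3 cabins.
A packing using 3 cabins:
  cabin 1: 20 + 9 = 29
  cabin 2: 18 + 8 + 4 = 30
  cabin 3: 8 + 7 + 6 = 21
This matches the lower bound, so 3 is optimal.

3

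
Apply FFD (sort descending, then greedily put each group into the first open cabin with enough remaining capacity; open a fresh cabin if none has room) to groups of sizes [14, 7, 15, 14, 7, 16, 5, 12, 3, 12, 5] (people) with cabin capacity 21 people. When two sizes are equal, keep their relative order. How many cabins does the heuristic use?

Sorted descending: 16, 15, 14, 14, 12, 12, 7, 7, 5, 5, 3.
  16 → cabin 1 (new)  [load 16/21]
  15 → cabin 2 (new)  [load 15/21]
  14 → cabin 3 (new)  [load 14/21]
  14 → cabin 4 (new)  [load 14/21]
  12 → cabin 5 (new)  [load 12/21]
  12 → cabin 6 (new)  [load 12/21]
  7 → cabin 3  [load 21/21]
  7 → cabin 4  [load 21/21]
  5 → cabin 1  [load 21/21]
  5 → cabin 2  [load 20/21]
  3 → cabin 5  [load 15/21]
6 cabins opened.

6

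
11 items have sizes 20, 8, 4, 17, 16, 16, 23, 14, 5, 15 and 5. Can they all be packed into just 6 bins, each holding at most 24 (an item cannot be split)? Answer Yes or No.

Total = 143; ⌈143/24⌉ = 6.
7 items each exceed half the capacity and cannot share a bin, forcing at least 7 bins.
At least 7 bins are required, but only 6 are allowed.

No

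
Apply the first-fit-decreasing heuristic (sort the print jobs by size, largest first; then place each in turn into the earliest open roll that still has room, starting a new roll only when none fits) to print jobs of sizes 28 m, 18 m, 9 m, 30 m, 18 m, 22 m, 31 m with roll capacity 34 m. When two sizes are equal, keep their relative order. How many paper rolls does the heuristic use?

Sorted descending: 31, 30, 28, 22, 18, 18, 9.
  31 → roll 1 (new)  [load 31/34]
  30 → roll 2 (new)  [load 30/34]
  28 → roll 3 (new)  [load 28/34]
  22 → roll 4 (new)  [load 22/34]
  18 → roll 5 (new)  [load 18/34]
  18 → roll 6 (new)  [load 18/34]
  9 → roll 4  [load 31/34]
6 paper rolls opened.

6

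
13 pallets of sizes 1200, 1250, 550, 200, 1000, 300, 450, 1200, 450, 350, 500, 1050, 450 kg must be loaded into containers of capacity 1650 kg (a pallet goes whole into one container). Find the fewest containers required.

Total = 1250 + 1200 + 1200 + 1050 + 1000 + 550 + 500 + 450 + 450 + 450 + 350 + 300 + 200 = 8950 kg.
Lower bound: ⌈8950/1650⌉ = 6 containers.
A packing using 6 containers:
  container 1: 1250 + 350 = 1600
  container 2: 1200 + 450 = 1650
  container 3: 1200 + 450 = 1650
  container 4: 1050 + 550 = 1600
  container 5: 1000 + 500 = 1500
  container 6: 450 + 300 + 200 = 950
This matches the lower bound, so 6 is optimal.

6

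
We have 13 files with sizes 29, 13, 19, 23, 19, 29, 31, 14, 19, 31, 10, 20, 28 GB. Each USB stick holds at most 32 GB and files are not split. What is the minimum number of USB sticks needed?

Total = 31 + 31 + 29 + 29 + 28 + 23 + 20 + 19 + 19 + 19 + 14 + 13 + 10 = 285 GB.
Lower bound: ⌈285/32⌉ = 9 USB sticks.
Also, 10 files each exceed 16 GB, and no two of those can share a USB stick, so at least 10 USB sticks are needed.
A packing using 11 USB sticks:
  USB stick 1: 31 = 31
  USB stick 2: 31 = 31
  USB stick 3: 29 = 29
  USB stick 4: 29 = 29
  USB stick 5: 28 = 28
  USB stick 6: 23 = 23
  USB stick 7: 20 + 10 = 30
  USB stick 8: 19 + 13 = 32
  USB stick 9: 19 = 19
  USB stick 10: 19 = 19
  USB stick 11: 14 = 14
No arrangement into 10 USB sticks stays within capacity, so 11 is optimal.

11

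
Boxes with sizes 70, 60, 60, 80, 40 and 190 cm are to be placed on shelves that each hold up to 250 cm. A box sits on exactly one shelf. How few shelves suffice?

2

Total = 190 + 80 + 70 + 60 + 60 + 40 = 500 cm.
Lower bound: ⌈500/250⌉ = 2 shelves.
A packing using 2 shelves:
  shelf 1: 190 + 60 = 250
  shelf 2: 80 + 70 + 60 + 40 = 250
This matches the lower bound, so 2 is optimal.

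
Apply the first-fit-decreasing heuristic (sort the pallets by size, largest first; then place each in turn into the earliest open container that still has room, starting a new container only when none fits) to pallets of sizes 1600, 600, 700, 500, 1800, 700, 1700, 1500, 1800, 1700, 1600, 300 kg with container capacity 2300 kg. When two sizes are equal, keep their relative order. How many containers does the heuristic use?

7

Sorted descending: 1800, 1800, 1700, 1700, 1600, 1600, 1500, 700, 700, 600, 500, 300.
  1800 → container 1 (new)  [load 1800/2300]
  1800 → container 2 (new)  [load 1800/2300]
  1700 → container 3 (new)  [load 1700/2300]
  1700 → container 4 (new)  [load 1700/2300]
  1600 → container 5 (new)  [load 1600/2300]
  1600 → container 6 (new)  [load 1600/2300]
  1500 → container 7 (new)  [load 1500/2300]
  700 → container 5  [load 2300/2300]
  700 → container 6  [load 2300/2300]
  600 → container 3  [load 2300/2300]
  500 → container 1  [load 2300/2300]
  300 → container 2  [load 2100/2300]
7 containers opened.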